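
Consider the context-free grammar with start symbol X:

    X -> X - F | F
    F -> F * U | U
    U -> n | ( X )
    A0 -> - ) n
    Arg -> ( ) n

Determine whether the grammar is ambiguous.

Unambiguous

(A0, Arg are unreachable from X, so their rules don't affect L(X).) The grammar is stratified — X handles '-' (left-recursive), F handles '*', U atoms. Each operator has a fixed associativity and precedence level, so every string has one parse.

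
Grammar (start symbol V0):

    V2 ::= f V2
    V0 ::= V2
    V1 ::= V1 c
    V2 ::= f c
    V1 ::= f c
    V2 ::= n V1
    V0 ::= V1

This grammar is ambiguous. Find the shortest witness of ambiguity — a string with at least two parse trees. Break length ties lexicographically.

f c

length 2: f c has 2 parse trees

Two derivations of f c:
  V0 ⇒ V2 ⇒ f c
  V0 ⇒ V1 ⇒ f c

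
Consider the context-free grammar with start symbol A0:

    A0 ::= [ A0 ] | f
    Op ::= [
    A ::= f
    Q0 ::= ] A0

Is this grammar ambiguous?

Unambiguous

(Op, A, Q0 are unreachable from A0, so their rules don't affect L(A0).) Each string is a nest of matched brackets around a single atom. An opening bracket forces the recursive rule; an atom forces the base rule.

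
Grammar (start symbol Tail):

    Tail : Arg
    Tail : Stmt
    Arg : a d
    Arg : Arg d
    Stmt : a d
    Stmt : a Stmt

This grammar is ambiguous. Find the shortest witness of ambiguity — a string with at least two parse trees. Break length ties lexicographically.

length 2: a d has 2 parse trees

Two derivations of a d:
  Tail ⇒ Arg ⇒ a d
  Tail ⇒ Stmt ⇒ a d

a d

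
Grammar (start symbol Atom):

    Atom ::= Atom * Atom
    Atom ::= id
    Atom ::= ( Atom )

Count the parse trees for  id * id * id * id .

5

Parse trees for id * id * id * id:
  [Atom [Atom id] * [Atom [Atom id] * [Atom [Atom id] * [Atom id]]]]
  [Atom [Atom id] * [Atom [Atom [Atom id] * [Atom id]] * [Atom id]]]
  [Atom [Atom [Atom id] * [Atom id]] * [Atom [Atom id] * [Atom id]]]
  [Atom [Atom [Atom id] * [Atom [Atom id] * [Atom id]]] * [Atom id]]
  [Atom [Atom [Atom [Atom id] * [Atom id]] * [Atom id]] * [Atom id]]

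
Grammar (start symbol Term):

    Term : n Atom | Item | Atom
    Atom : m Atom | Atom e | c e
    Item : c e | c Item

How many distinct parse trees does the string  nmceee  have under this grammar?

Parse trees for nmceee:
  [Term n [Atom m [Atom [Atom [Atom c e] e] e]]]
  [Term n [Atom [Atom m [Atom [Atom c e] e]] e]]
  [Term n [Atom [Atom [Atom m [Atom c e]] e] e]]

3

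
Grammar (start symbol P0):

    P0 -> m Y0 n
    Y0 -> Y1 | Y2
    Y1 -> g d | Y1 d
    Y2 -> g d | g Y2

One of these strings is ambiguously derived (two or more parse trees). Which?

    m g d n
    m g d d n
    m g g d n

m g d n

m g d n: 2 trees
m g d d n: 1 tree
m g g d n: 1 tree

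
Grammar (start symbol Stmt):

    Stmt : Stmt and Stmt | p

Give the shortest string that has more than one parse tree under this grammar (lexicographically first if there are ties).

p and p and p

length 1: no string has ≥2 trees
length 3: no string has ≥2 trees
length 5: p and p and p has 2 parse trees

Two derivations of p and p and p:
  Stmt ⇒ Stmt and Stmt ⇒ Stmt and Stmt and Stmt ⇒ p and Stmt and Stmt ⇒ p and p and Stmt ⇒ p and p and p
  Stmt ⇒ Stmt and Stmt ⇒ p and Stmt ⇒ p and Stmt and Stmt ⇒ p and p and Stmt ⇒ p and p and p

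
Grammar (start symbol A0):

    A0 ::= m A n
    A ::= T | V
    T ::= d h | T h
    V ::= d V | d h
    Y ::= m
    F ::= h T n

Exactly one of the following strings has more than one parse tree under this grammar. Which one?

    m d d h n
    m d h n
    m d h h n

m d d h n: 1 tree
m d h n: 2 trees
m d h h n: 1 tree

m d h n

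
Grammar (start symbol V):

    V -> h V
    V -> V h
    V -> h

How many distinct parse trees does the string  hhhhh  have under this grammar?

Parse trees for hhhhh (showing first 6 of 16):
  [V h [V h [V h [V h [V h]]]]]
  [V h [V h [V h [V [V h] h]]]]
  [V h [V h [V [V h [V h]] h]]]
  [V h [V h [V [V [V h] h] h]]]
  [V h [V [V h [V h [V h]]] h]]
  [V h [V [V h [V [V h] h]] h]]

16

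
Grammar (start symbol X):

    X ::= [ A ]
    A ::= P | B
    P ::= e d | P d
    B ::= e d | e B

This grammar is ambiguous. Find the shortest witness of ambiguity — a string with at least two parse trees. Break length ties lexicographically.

[ e d ]

length 4: [ e d ] has 2 parse trees

Two derivations of [ e d ]:
  X ⇒ [ A ] ⇒ [ P ] ⇒ [ e d ]
  X ⇒ [ A ] ⇒ [ B ] ⇒ [ e d ]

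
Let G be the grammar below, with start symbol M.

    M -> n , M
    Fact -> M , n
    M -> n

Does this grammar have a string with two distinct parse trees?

(Fact is unreachable from M, so its rules don't affect L(M).) Right-recursive list with a separator: after each atom, whether the separator follows determines the rule. One parse per string.

Unambiguous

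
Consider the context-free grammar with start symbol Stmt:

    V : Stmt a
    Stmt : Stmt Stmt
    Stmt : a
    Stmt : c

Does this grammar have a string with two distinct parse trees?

Ambiguous

Witness: a a a

Derivation 1: Stmt ⇒ Stmt Stmt ⇒ Stmt Stmt Stmt ⇒ a Stmt Stmt ⇒ a a Stmt ⇒ a a a
Derivation 2: Stmt ⇒ Stmt Stmt ⇒ a Stmt ⇒ a Stmt Stmt ⇒ a a Stmt ⇒ a a a

Two distinct leftmost derivations for the same string.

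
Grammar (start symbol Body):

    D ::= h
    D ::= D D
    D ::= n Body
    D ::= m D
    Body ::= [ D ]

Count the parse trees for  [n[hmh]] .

1

Parse trees for [n[hmh]]:
  [Body [ [D n [Body [ [D [D h] [D m [D h]]] ]]] ]]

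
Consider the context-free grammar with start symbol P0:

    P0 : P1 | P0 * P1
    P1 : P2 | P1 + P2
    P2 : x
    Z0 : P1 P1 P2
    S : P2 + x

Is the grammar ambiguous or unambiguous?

(Z0, S are unreachable from P0, so their rules don't affect L(P0).) The grammar is stratified — P0 handles '*' (left-recursive), P1 handles '+', P2 atoms. Each operator has a fixed associativity and precedence level, so every string has one parse.

Unambiguous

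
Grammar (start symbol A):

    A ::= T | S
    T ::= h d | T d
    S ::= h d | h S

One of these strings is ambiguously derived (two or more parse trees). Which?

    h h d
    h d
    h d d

h h d: 1 tree
h d: 2 trees
h d d: 1 tree

h d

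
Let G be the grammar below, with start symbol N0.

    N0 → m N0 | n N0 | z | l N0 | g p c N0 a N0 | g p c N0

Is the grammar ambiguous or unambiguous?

Ambiguous

Witness: g p c g p c z a z

Derivation 1: N0 ⇒ g p c N0 a N0 ⇒ g p c g p c N0 a N0 ⇒ g p c g p c z a N0 ⇒ g p c g p c z a z
Derivation 2: N0 ⇒ g p c N0 ⇒ g p c g p c N0 a N0 ⇒ g p c g p c z a N0 ⇒ g p c g p c z a z

Two distinct leftmost derivations for the same string.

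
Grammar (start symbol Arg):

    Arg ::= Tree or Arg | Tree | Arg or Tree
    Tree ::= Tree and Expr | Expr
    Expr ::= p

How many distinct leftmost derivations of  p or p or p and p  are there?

4

Parse trees for p or p or p and p:
  [Arg [Tree [Expr p]] or [Arg [Tree [Expr p]] or [Arg [Tree [Tree [Expr p]] and [Expr p]]]]]
  [Arg [Tree [Expr p]] or [Arg [Arg [Tree [Expr p]]] or [Tree [Tree [Expr p]] and [Expr p]]]]
  [Arg [Arg [Tree [Expr p]] or [Arg [Tree [Expr p]]]] or [Tree [Tree [Expr p]] and [Expr p]]]
  [Arg [Arg [Arg [Tree [Expr p]]] or [Tree [Expr p]]] or [Tree [Tree [Expr p]] and [Expr p]]]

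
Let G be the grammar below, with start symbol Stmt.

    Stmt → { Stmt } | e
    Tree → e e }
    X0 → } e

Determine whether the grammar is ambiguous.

Only Stmt is reachable from Stmt; ignoring the rest: Each string is a nest of matched brackets around a single atom. An opening bracket forces the recursive rule; an atom forces the base rule.

Unambiguous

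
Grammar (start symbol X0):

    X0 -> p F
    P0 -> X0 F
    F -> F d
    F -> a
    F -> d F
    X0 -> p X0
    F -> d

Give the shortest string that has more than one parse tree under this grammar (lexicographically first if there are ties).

length 2: no string has ≥2 trees
length 3: p d d has 2 parse trees

Two derivations of p d d:
  X0 ⇒ p F ⇒ p F d ⇒ p d d
  X0 ⇒ p F ⇒ p d F ⇒ p d d

p d d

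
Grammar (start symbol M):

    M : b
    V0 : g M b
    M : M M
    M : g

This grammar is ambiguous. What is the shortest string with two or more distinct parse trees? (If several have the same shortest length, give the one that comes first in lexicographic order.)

b b b

length 1: no string has ≥2 trees
length 2: no string has ≥2 trees
length 3: b b b has 2 parse trees

Two derivations of b b b:
  M ⇒ M M ⇒ b M ⇒ b M M ⇒ b b M ⇒ b b b
  M ⇒ M M ⇒ M M M ⇒ b M M ⇒ b b M ⇒ b b b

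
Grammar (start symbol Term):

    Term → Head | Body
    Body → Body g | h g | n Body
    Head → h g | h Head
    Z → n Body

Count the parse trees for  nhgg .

2

Parse trees for nhgg:
  [Term [Body [Body n [Body h g]] g]]
  [Term [Body n [Body [Body h g] g]]]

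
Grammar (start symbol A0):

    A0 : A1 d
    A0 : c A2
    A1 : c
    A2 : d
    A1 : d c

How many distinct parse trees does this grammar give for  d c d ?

Parse trees for d c d:
  [A0 [A1 d c] d]

1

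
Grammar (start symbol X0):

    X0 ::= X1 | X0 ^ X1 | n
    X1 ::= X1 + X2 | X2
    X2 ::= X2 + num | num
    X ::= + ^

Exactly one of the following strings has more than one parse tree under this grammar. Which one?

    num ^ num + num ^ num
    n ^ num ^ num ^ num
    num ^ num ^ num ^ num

num ^ num + num ^ num: 2 trees
n ^ num ^ num ^ num: 1 tree
num ^ num ^ num ^ num: 1 tree

num ^ num + num ^ num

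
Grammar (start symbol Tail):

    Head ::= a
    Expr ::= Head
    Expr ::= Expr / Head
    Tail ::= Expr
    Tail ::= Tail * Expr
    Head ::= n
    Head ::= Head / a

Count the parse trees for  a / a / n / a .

4

Parse trees for a / a / n / a:
  [Tail [Expr [Expr [Head [Head a] / a]] / [Head [Head n] / a]]]
  [Tail [Expr [Expr [Expr [Head a]] / [Head a]] / [Head [Head n] / a]]]
  [Tail [Expr [Expr [Expr [Head [Head a] / a]] / [Head n]] / [Head a]]]
  [Tail [Expr [Expr [Expr [Expr [Head a]] / [Head a]] / [Head n]] / [Head a]]]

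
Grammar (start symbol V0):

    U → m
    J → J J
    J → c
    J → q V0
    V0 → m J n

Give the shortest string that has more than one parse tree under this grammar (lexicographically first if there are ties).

length 3: no string has ≥2 trees
length 4: no string has ≥2 trees
length 5: m c c c n has 2 parse trees

Two derivations of m c c c n:
  V0 ⇒ m J n ⇒ m J J n ⇒ m J J J n ⇒ m c J J n ⇒ m c c J n ⇒ m c c c n
  V0 ⇒ m J n ⇒ m J J n ⇒ m c J n ⇒ m c J J n ⇒ m c c J n ⇒ m c c c n

m c c c n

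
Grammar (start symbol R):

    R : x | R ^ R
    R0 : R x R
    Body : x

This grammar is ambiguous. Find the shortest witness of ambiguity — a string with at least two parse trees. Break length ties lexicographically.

length 1: no string has ≥2 trees
length 3: no string has ≥2 trees
length 5: x ^ x ^ x has 2 parse trees

Two derivations of x ^ x ^ x:
  R ⇒ R ^ R ⇒ x ^ R ⇒ x ^ R ^ R ⇒ x ^ x ^ R ⇒ x ^ x ^ x
  R ⇒ R ^ R ⇒ R ^ R ^ R ⇒ x ^ R ^ R ⇒ x ^ x ^ R ⇒ x ^ x ^ x

x ^ x ^ x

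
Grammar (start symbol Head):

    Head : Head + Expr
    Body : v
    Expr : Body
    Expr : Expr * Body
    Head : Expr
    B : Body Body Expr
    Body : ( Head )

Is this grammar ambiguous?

Unambiguous

Only Head, Expr, Body are reachable from Head; ignoring the rest: The grammar is stratified — Head handles '+' (left-recursive), Expr handles '*', Body atoms. Each operator has a fixed associativity and precedence level, so every string has one parse.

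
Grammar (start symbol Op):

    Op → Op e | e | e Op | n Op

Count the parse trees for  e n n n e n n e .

Parse trees for e n n n e n n e:
  [Op e [Op n [Op n [Op n [Op e [Op n [Op n [Op e]]]]]]]]

1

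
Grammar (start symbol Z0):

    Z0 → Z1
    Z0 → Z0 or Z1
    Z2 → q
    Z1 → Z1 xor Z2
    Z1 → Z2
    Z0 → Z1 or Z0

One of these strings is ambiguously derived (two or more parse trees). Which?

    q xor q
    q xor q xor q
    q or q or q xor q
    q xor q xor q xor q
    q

q xor q: 1 tree
q xor q xor q: 1 tree
q or q or q xor q: 4 trees
q xor q xor q xor q: 1 tree
q: 1 tree

q or q or q xor q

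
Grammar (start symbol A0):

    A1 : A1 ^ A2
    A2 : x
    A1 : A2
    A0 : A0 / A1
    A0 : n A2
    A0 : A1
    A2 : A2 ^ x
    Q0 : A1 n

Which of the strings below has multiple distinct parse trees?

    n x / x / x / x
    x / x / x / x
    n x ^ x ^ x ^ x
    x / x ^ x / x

x / x ^ x / x

n x / x / x / x: 1 tree
x / x / x / x: 1 tree
n x ^ x ^ x ^ x: 1 tree
x / x ^ x / x: 2 trees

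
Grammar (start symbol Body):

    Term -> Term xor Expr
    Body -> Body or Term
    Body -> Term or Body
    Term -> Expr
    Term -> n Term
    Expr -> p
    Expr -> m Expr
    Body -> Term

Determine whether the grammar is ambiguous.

Witness: p or p

Derivation 1: Body ⇒ Body or Term ⇒ Term or Term ⇒ Expr or Term ⇒ p or Term ⇒ p or Expr ⇒ p or p
Derivation 2: Body ⇒ Term or Body ⇒ Expr or Body ⇒ p or Body ⇒ p or Term ⇒ p or Expr ⇒ p or p

Two distinct leftmost derivations for the same string.

Ambiguous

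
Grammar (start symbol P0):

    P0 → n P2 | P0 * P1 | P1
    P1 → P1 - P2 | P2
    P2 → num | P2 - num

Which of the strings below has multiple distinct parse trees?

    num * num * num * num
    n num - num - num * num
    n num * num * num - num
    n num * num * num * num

n num * num * num - num

num * num * num * num: 1 tree
n num - num - num * num: 1 tree
n num * num * num - num: 2 trees
n num * num * num * num: 1 tree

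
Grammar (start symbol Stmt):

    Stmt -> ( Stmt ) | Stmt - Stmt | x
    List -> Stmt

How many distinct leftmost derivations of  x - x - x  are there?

Parse trees for x - x - x:
  [Stmt [Stmt x] - [Stmt [Stmt x] - [Stmt x]]]
  [Stmt [Stmt [Stmt x] - [Stmt x]] - [Stmt x]]

2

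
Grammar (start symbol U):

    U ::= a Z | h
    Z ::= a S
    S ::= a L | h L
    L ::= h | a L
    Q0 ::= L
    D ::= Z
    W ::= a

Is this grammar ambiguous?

Unambiguous

Only U, Z, S, L are reachable from U; ignoring the rest: Each reachable nonterminal has at most one production per leading terminal, and all productions are right-linear; the derivation is determined token-by-token.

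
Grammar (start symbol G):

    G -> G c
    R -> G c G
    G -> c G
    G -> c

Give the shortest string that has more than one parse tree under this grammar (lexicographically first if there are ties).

c c

length 1: no string has ≥2 trees
length 2: c c has 2 parse trees

Two derivations of c c:
  G ⇒ G c ⇒ c c
  G ⇒ c G ⇒ c c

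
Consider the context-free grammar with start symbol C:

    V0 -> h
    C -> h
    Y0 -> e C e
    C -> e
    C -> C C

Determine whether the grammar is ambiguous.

Ambiguous

Witness: e e e

Derivation 1: C ⇒ C C ⇒ e C ⇒ e C C ⇒ e e C ⇒ e e e
Derivation 2: C ⇒ C C ⇒ C C C ⇒ e C C ⇒ e e C ⇒ e e e

Two distinct leftmost derivations for the same string.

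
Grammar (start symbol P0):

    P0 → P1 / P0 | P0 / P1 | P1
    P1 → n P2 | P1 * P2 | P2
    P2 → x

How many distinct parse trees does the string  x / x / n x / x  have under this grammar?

8

Parse trees for x / x / n x / x:
  [P0 [P1 [P2 x]] / [P0 [P1 [P2 x]] / [P0 [P1 n [P2 x]] / [P0 [P1 [P2 x]]]]]]
  [P0 [P1 [P2 x]] / [P0 [P1 [P2 x]] / [P0 [P0 [P1 n [P2 x]]] / [P1 [P2 x]]]]]
  [P0 [P1 [P2 x]] / [P0 [P0 [P1 [P2 x]] / [P0 [P1 n [P2 x]]]] / [P1 [P2 x]]]]
  [P0 [P1 [P2 x]] / [P0 [P0 [P0 [P1 [P2 x]]] / [P1 n [P2 x]]] / [P1 [P2 x]]]]
  [P0 [P0 [P1 [P2 x]] / [P0 [P1 [P2 x]] / [P0 [P1 n [P2 x]]]]] / [P1 [P2 x]]]
  [P0 [P0 [P1 [P2 x]] / [P0 [P0 [P1 [P2 x]]] / [P1 n [P2 x]]]] / [P1 [P2 x]]]
  [P0 [P0 [P0 [P1 [P2 x]] / [P0 [P1 [P2 x]]]] / [P1 n [P2 x]]] / [P1 [P2 x]]]
  [P0 [P0 [P0 [P0 [P1 [P2 x]]] / [P1 [P2 x]]] / [P1 n [P2 x]]] / [P1 [P2 x]]]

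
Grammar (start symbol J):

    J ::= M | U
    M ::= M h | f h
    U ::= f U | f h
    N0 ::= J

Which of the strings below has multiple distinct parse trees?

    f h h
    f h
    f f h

f h

f h h: 1 tree
f h: 2 trees
f f h: 1 tree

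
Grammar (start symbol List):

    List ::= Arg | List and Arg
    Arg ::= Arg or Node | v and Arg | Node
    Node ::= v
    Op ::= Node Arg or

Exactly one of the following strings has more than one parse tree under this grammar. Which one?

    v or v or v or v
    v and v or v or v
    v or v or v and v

v or v or v or v: 1 tree
v and v or v or v: 4 trees
v or v or v and v: 1 tree

v and v or v or v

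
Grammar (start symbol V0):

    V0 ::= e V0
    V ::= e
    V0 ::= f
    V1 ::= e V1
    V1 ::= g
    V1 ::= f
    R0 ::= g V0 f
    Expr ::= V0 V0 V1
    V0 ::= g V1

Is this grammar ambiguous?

(R0, V, Expr are unreachable from V0, so their rules don't affect L(V0).) Restricted to the reachable nonterminals, every rule has the form A → t or A → t B, and no two rules for the same A share a first terminal. The grammar encodes a DFA — one run per string.

Unambiguous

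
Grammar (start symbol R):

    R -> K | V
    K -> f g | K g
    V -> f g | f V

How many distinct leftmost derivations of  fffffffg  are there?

Parse trees for fffffffg:
  [R [V f [V f [V f [V f [V f [V f [V f g]]]]]]]]

1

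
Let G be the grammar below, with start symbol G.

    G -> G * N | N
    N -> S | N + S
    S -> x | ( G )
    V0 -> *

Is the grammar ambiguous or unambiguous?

Unambiguous

(V0 is unreachable from G, so its rules don't affect L(G).) G → G * N | N  ;  N → N + S | S  — a left-associative chain with S at the bottom. Each string factors uniquely by precedence.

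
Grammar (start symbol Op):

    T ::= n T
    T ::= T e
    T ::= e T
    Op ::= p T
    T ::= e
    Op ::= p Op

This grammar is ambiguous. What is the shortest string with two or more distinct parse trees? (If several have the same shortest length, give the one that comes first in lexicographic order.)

length 2: no string has ≥2 trees
length 3: p e e has 2 parse trees

Two derivations of p e e:
  Op ⇒ p T ⇒ p T e ⇒ p e e
  Op ⇒ p T ⇒ p e T ⇒ p e e

p e e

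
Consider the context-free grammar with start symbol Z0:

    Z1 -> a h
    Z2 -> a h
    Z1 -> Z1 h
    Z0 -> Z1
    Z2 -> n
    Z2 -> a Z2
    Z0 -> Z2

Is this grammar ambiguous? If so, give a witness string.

Witness: a h

Derivation 1: Z0 ⇒ Z1 ⇒ a h
Derivation 2: Z0 ⇒ Z2 ⇒ a h

Two distinct leftmost derivations for the same string.

Ambiguous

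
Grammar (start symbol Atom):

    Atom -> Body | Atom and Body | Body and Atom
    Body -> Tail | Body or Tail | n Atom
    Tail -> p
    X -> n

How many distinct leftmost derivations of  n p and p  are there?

Parse trees for n p and p:
  [Atom [Body n [Atom [Atom [Body [Tail p]]] and [Body [Tail p]]]]]
  [Atom [Body n [Atom [Body [Tail p]] and [Atom [Body [Tail p]]]]]]
  [Atom [Atom [Body n [Atom [Body [Tail p]]]]] and [Body [Tail p]]]
  [Atom [Body n [Atom [Body [Tail p]]]] and [Atom [Body [Tail p]]]]

4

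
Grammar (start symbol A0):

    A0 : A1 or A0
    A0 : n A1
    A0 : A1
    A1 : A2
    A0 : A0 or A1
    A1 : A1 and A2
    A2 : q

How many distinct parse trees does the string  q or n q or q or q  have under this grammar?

3

Parse trees for q or n q or q or q:
  [A0 [A1 [A2 q]] or [A0 [A0 [A0 n [A1 [A2 q]]] or [A1 [A2 q]]] or [A1 [A2 q]]]]
  [A0 [A0 [A1 [A2 q]] or [A0 [A0 n [A1 [A2 q]]] or [A1 [A2 q]]]] or [A1 [A2 q]]]
  [A0 [A0 [A0 [A1 [A2 q]] or [A0 n [A1 [A2 q]]]] or [A1 [A2 q]]] or [A1 [A2 q]]]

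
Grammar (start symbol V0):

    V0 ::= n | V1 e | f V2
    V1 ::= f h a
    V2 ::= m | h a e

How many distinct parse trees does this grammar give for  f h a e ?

2

Parse trees for f h a e:
  [V0 [V1 f h a] e]
  [V0 f [V2 h a e]]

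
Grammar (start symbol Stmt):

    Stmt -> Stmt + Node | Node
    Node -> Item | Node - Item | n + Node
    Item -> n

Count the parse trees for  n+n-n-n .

Parse trees for n+n-n-n:
  [Stmt [Stmt [Node [Item n]]] + [Node [Node [Node [Item n]] - [Item n]] - [Item n]]]
  [Stmt [Node [Node [Node n + [Node [Item n]]] - [Item n]] - [Item n]]]
  [Stmt [Node [Node n + [Node [Node [Item n]] - [Item n]]] - [Item n]]]
  [Stmt [Node n + [Node [Node [Node [Item n]] - [Item n]] - [Item n]]]]

4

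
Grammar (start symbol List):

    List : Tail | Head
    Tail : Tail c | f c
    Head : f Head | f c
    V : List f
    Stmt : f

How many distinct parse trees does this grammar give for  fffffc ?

Parse trees for fffffc:
  [List [Head f [Head f [Head f [Head f [Head f c]]]]]]

1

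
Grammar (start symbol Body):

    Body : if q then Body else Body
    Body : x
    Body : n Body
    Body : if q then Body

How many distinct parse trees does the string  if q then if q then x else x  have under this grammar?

Parse trees for if q then if q then x else x:
  [Body if q then [Body if q then [Body x]] else [Body x]]
  [Body if q then [Body if q then [Body x] else [Body x]]]

2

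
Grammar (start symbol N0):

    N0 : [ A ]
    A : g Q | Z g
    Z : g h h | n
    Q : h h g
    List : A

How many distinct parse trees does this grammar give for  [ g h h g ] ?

Parse trees for [ g h h g ]:
  [N0 [ [A g [Q h h g]] ]]
  [N0 [ [A [Z g h h] g] ]]

2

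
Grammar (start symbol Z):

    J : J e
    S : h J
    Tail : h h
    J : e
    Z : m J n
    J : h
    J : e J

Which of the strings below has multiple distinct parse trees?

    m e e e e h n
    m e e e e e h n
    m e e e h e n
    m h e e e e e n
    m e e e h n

m e e e h e n

m e e e e h n: 1 tree
m e e e e e h n: 1 tree
m e e e h e n: 4 trees
m h e e e e e n: 1 tree
m e e e h n: 1 tree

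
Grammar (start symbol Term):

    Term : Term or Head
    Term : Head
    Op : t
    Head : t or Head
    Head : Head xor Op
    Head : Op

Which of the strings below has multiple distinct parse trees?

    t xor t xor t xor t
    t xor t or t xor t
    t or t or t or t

t xor t xor t xor t: 1 tree
t xor t or t xor t: 1 tree
t or t or t or t: 8 trees

t or t or t or t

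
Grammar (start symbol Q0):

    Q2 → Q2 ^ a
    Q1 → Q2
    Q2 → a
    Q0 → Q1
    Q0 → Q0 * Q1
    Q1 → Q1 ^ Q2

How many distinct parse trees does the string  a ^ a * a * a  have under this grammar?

2

Parse trees for a ^ a * a * a:
  [Q0 [Q0 [Q0 [Q1 [Q2 [Q2 a] ^ a]]] * [Q1 [Q2 a]]] * [Q1 [Q2 a]]]
  [Q0 [Q0 [Q0 [Q1 [Q1 [Q2 a]] ^ [Q2 a]]] * [Q1 [Q2 a]]] * [Q1 [Q2 a]]]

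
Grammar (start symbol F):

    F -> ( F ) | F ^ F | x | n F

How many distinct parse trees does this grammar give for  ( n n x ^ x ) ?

3

Parse trees for ( n n x ^ x ):
  [F ( [F [F n [F n [F x]]] ^ [F x]] )]
  [F ( [F n [F [F n [F x]] ^ [F x]]] )]
  [F ( [F n [F n [F [F x] ^ [F x]]]] )]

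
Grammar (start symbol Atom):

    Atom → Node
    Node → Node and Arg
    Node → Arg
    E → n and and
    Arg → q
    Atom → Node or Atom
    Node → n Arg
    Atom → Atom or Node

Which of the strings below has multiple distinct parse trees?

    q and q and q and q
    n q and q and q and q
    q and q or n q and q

q and q or n q and q

q and q and q and q: 1 tree
n q and q and q and q: 1 tree
q and q or n q and q: 2 trees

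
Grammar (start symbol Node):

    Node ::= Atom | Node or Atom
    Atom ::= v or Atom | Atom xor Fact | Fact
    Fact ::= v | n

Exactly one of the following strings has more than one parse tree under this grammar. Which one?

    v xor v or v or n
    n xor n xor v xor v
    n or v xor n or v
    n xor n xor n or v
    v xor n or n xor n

v xor v or v or n: 2 trees
n xor n xor v xor v: 1 tree
n or v xor n or v: 1 tree
n xor n xor n or v: 1 tree
v xor n or n xor n: 1 tree

v xor v or v or n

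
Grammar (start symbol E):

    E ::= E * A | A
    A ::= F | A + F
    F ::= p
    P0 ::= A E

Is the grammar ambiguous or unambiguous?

Unambiguous

(P0 is unreachable from E, so its rules don't affect L(E).) E → E * A | A  ;  A → A + F | F  — a left-associative chain with F at the bottom. Each string factors uniquely by precedence.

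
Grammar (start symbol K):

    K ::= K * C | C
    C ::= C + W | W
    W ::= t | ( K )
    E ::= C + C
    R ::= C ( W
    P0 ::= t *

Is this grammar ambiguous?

Unambiguous

(E, R, P0 are unreachable from K, so their rules don't affect L(K).) This is a standard precedence ladder (K over C over W), with each level left-recursive on its own operator ('*' at K, '+' at C). That structure is LR(1), hence unambiguous.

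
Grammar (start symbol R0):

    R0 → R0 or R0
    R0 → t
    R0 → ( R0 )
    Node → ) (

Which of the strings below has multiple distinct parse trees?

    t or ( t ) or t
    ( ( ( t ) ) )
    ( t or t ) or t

t or ( t ) or t: 2 trees
( ( ( t ) ) ): 1 tree
( t or t ) or t: 1 tree

t or ( t ) or t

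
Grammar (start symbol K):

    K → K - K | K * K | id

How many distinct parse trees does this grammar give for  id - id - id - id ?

Parse trees for id - id - id - id:
  [K [K id] - [K [K id] - [K [K id] - [K id]]]]
  [K [K id] - [K [K [K id] - [K id]] - [K id]]]
  [K [K [K id] - [K id]] - [K [K id] - [K id]]]
  [K [K [K id] - [K [K id] - [K id]]] - [K id]]
  [K [K [K [K id] - [K id]] - [K id]] - [K id]]

5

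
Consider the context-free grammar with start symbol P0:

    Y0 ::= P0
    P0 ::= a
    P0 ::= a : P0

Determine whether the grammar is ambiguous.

(Y0 is unreachable from P0, so its rules don't affect L(P0).) The reachable grammar is A → atom sep A | atom. Each atom is followed by either the separator (recurse) or end-of-string (stop) — no choice point.

Unambiguous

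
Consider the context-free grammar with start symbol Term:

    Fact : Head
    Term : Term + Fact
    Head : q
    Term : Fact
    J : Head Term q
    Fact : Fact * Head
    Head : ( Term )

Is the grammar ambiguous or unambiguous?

(J is unreachable from Term, so its rules don't affect L(Term).) Term → Term + Fact | Fact  ;  Fact → Fact * Head | Head  — a left-associative chain with Head at the bottom. Each string factors uniquely by precedence.

Unambiguous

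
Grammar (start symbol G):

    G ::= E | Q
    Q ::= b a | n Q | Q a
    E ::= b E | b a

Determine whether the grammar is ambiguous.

Ambiguous

Witness: b a

Derivation 1: G ⇒ E ⇒ b a
Derivation 2: G ⇒ Q ⇒ b a

Two distinct leftmost derivations for the same string.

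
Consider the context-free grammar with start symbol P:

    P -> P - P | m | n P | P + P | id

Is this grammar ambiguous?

Witness: n id + id

Derivation 1: P ⇒ n P ⇒ n P + P ⇒ n id + P ⇒ n id + id
Derivation 2: P ⇒ P + P ⇒ n P + P ⇒ n id + P ⇒ n id + id

Two distinct leftmost derivations for the same string.

Ambiguous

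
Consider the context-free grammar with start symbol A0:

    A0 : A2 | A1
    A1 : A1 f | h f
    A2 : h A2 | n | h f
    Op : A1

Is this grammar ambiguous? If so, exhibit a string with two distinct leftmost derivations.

Ambiguous

Witness: h f

Derivation 1: A0 ⇒ A2 ⇒ h f
Derivation 2: A0 ⇒ A1 ⇒ h f

Two distinct leftmost derivations for the same string.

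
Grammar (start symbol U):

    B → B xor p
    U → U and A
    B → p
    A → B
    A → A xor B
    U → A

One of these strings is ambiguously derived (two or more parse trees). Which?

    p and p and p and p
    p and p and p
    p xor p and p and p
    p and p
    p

p and p and p and p: 1 tree
p and p and p: 1 tree
p xor p and p and p: 2 trees
p and p: 1 tree
p: 1 tree

p xor p and p and p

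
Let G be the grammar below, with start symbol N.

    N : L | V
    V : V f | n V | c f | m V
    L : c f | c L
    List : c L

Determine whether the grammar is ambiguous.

Ambiguous

Witness: c f

Derivation 1: N ⇒ L ⇒ c f
Derivation 2: N ⇒ V ⇒ c f

Two distinct leftmost derivations for the same string.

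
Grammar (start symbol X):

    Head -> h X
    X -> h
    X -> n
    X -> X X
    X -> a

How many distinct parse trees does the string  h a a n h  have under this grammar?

14

Parse trees for h a a n h (showing first 6 of 14):
  [X [X h] [X [X a] [X [X a] [X [X n] [X h]]]]]
  [X [X h] [X [X a] [X [X [X a] [X n]] [X h]]]]
  [X [X h] [X [X [X a] [X a]] [X [X n] [X h]]]]
  [X [X h] [X [X [X a] [X [X a] [X n]]] [X h]]]
  [X [X h] [X [X [X [X a] [X a]] [X n]] [X h]]]
  [X [X [X h] [X a]] [X [X a] [X [X n] [X h]]]]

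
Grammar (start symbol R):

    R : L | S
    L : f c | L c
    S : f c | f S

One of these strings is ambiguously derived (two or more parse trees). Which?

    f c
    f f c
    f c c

f c: 2 trees
f f c: 1 tree
f c c: 1 tree

f c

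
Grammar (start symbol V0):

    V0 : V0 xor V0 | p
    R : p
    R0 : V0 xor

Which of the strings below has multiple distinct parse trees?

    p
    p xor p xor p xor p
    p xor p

p xor p xor p xor p

p: 1 tree
p xor p xor p xor p: 5 trees
p xor p: 1 tree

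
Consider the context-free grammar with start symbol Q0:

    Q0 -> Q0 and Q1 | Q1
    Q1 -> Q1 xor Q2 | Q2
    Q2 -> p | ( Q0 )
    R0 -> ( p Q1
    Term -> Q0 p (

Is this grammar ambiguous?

(R0, Term are unreachable from Q0, so their rules don't affect L(Q0).) This is a standard precedence ladder (Q0 over Q1 over Q2), with each level left-recursive on its own operator ('and' at Q0, 'xor' at Q1). That structure is LR(1), hence unambiguous.

Unambiguous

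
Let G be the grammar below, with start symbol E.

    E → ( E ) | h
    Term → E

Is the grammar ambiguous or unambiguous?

Only E is reachable from E; ignoring the rest: Each string is a nest of matched brackets around a single atom. An opening bracket forces the recursive rule; an atom forces the base rule.

Unambiguous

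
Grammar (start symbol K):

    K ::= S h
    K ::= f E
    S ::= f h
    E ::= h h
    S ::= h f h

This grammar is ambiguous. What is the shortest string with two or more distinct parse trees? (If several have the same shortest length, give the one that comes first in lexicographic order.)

length 3: f h h has 2 parse trees

Two derivations of f h h:
  K ⇒ S h ⇒ f h h
  K ⇒ f E ⇒ f h h

f h h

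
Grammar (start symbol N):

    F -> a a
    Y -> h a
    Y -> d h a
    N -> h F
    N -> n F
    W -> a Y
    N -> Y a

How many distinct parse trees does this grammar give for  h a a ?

Parse trees for h a a:
  [N h [F a a]]
  [N [Y h a] a]

2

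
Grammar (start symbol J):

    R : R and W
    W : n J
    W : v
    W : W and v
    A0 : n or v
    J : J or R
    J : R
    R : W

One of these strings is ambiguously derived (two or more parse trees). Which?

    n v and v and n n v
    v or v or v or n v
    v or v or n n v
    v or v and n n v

n v and v and n n v: 6 trees
v or v or v or n v: 1 tree
v or v or n n v: 1 tree
v or v and n n v: 1 tree

n v and v and n n v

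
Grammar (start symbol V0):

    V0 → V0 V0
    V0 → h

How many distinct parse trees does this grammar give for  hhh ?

2

Parse trees for hhh:
  [V0 [V0 h] [V0 [V0 h] [V0 h]]]
  [V0 [V0 [V0 h] [V0 h]] [V0 h]]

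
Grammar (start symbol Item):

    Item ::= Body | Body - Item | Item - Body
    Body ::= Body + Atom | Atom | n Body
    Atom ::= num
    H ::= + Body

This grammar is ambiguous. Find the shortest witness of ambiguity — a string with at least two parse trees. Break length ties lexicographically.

num - num

length 1: no string has ≥2 trees
length 2: no string has ≥2 trees
length 3: num - num has 2 parse trees

Two derivations of num - num:
  Item ⇒ Body - Item ⇒ Atom - Item ⇒ num - Item ⇒ num - Body ⇒ num - Atom ⇒ num - num
  Item ⇒ Item - Body ⇒ Body - Body ⇒ Atom - Body ⇒ num - Body ⇒ num - Atom ⇒ num - num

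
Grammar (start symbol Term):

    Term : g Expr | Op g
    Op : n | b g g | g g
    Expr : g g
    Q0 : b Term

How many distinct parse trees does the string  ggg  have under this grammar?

2

Parse trees for ggg:
  [Term g [Expr g g]]
  [Term [Op g g] g]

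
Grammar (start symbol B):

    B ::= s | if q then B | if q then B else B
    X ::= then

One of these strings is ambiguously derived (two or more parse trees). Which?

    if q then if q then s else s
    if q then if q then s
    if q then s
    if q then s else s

if q then if q then s else s

if q then if q then s else s: 2 trees
if q then if q then s: 1 tree
if q then s: 1 tree
if q then s else s: 1 tree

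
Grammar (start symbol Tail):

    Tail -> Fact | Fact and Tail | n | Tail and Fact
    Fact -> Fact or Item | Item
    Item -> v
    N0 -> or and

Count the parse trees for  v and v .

Parse trees for v and v:
  [Tail [Fact [Item v]] and [Tail [Fact [Item v]]]]
  [Tail [Tail [Fact [Item v]]] and [Fact [Item v]]]

2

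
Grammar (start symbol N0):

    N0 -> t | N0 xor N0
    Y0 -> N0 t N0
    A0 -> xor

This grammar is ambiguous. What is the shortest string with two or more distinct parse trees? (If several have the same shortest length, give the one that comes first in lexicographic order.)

length 1: no string has ≥2 trees
length 3: no string has ≥2 trees
length 5: t xor t xor t has 2 parse trees

Two derivations of t xor t xor t:
  N0 ⇒ N0 xor N0 ⇒ t xor N0 ⇒ t xor N0 xor N0 ⇒ t xor t xor N0 ⇒ t xor t xor t
  N0 ⇒ N0 xor N0 ⇒ N0 xor N0 xor N0 ⇒ t xor N0 xor N0 ⇒ t xor t xor N0 ⇒ t xor t xor t

t xor t xor t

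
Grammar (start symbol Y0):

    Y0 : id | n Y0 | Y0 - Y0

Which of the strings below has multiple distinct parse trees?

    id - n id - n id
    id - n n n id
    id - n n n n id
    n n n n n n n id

id - n id - n id

id - n id - n id: 3 trees
id - n n n id: 1 tree
id - n n n n id: 1 tree
n n n n n n n id: 1 tree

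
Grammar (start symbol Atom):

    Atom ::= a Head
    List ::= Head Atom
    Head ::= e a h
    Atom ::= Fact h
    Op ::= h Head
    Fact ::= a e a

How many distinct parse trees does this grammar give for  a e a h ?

2

Parse trees for a e a h:
  [Atom a [Head e a h]]
  [Atom [Fact a e a] h]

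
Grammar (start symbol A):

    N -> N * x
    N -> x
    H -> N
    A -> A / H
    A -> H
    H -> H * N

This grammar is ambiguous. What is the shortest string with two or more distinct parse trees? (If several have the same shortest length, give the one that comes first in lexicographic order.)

x * x

length 1: no string has ≥2 trees
length 3: x * x has 2 parse trees

Two derivations of x * x:
  A ⇒ H ⇒ N ⇒ N * x ⇒ x * x
  A ⇒ H ⇒ H * N ⇒ N * N ⇒ x * N ⇒ x * x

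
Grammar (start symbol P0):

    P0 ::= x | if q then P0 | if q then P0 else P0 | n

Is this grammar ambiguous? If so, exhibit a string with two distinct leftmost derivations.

Witness: if q then if q then n else n

Derivation 1: P0 ⇒ if q then P0 ⇒ if q then if q then P0 else P0 ⇒ if q then if q then n else P0 ⇒ if q then if q then n else n
Derivation 2: P0 ⇒ if q then P0 else P0 ⇒ if q then if q then P0 else P0 ⇒ if q then if q then n else P0 ⇒ if q then if q then n else n

Two distinct leftmost derivations for the same string.

Ambiguous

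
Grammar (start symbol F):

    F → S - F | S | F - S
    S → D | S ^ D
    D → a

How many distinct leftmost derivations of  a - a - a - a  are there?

8

Parse trees for a - a - a - a:
  [F [S [D a]] - [F [S [D a]] - [F [S [D a]] - [F [S [D a]]]]]]
  [F [S [D a]] - [F [S [D a]] - [F [F [S [D a]]] - [S [D a]]]]]
  [F [S [D a]] - [F [F [S [D a]] - [F [S [D a]]]] - [S [D a]]]]
  [F [S [D a]] - [F [F [F [S [D a]]] - [S [D a]]] - [S [D a]]]]
  [F [F [S [D a]] - [F [S [D a]] - [F [S [D a]]]]] - [S [D a]]]
  [F [F [S [D a]] - [F [F [S [D a]]] - [S [D a]]]] - [S [D a]]]
  [F [F [F [S [D a]] - [F [S [D a]]]] - [S [D a]]] - [S [D a]]]
  [F [F [F [F [S [D a]]] - [S [D a]]] - [S [D a]]] - [S [D a]]]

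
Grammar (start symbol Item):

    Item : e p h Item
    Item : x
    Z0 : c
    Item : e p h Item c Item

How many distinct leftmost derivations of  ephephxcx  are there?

Parse trees for ephephxcx:
  [Item e p h [Item e p h [Item x] c [Item x]]]
  [Item e p h [Item e p h [Item x]] c [Item x]]

2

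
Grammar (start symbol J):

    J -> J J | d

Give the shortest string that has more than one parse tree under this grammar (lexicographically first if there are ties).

length 1: no string has ≥2 trees
length 2: no string has ≥2 trees
length 3: d d d has 2 parse trees

Two derivations of d d d:
  J ⇒ J J ⇒ J J J ⇒ d J J ⇒ d d J ⇒ d d d
  J ⇒ J J ⇒ d J ⇒ d J J ⇒ d d J ⇒ d d d

d d d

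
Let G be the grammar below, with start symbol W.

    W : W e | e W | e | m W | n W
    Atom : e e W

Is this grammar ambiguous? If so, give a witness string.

Witness: e e

Derivation 1: W ⇒ W e ⇒ e e
Derivation 2: W ⇒ e W ⇒ e e

Two distinct leftmost derivations for the same string.

Ambiguous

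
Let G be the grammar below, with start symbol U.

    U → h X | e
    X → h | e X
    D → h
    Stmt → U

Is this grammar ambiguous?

Only U, X are reachable from U; ignoring the rest: The reachable rules are right-linear with at most one rule per (nonterminal, next-terminal) pair. Each input token forces the next rule, so parsing is deterministic.

Unambiguous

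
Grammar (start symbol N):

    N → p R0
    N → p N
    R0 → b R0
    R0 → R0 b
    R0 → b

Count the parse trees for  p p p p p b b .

2

Parse trees for p p p p p b b:
  [N p [N p [N p [N p [N p [R0 b [R0 b]]]]]]]
  [N p [N p [N p [N p [N p [R0 [R0 b] b]]]]]]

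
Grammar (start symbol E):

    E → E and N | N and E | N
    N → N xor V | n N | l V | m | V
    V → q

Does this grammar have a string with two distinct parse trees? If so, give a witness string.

Ambiguous

Witness: m and m

Derivation 1: E ⇒ E and N ⇒ N and N ⇒ m and N ⇒ m and m
Derivation 2: E ⇒ N and E ⇒ m and E ⇒ m and N ⇒ m and m

Two distinct leftmost derivations for the same string.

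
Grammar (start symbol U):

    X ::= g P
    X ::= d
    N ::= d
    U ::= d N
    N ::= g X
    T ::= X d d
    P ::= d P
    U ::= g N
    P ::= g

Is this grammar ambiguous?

Unambiguous

Only U, N, X, P are reachable from U; ignoring the rest: Restricted to the reachable nonterminals, every rule has the form A → t or A → t B, and no two rules for the same A share a first terminal. The grammar encodes a DFA — one run per string.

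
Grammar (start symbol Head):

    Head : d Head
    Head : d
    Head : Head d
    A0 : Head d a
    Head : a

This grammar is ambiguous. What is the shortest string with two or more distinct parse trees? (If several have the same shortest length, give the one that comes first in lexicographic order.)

d d

length 1: no string has ≥2 trees
length 2: d d has 2 parse trees

Two derivations of d d:
  Head ⇒ d Head ⇒ d d
  Head ⇒ Head d ⇒ d d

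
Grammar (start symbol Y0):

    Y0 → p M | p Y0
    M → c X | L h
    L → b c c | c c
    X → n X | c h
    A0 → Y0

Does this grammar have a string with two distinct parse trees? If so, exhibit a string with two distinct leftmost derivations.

Ambiguous

Witness: p c c h

Derivation 1: Y0 ⇒ p M ⇒ p c X ⇒ p c c h
Derivation 2: Y0 ⇒ p M ⇒ p L h ⇒ p c c h

Two distinct leftmost derivations for the same string.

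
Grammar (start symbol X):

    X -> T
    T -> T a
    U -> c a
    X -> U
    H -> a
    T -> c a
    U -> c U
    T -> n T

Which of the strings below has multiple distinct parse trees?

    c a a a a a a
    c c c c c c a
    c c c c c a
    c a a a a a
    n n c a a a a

c a a a a a a: 1 tree
c c c c c c a: 1 tree
c c c c c a: 1 tree
c a a a a a: 1 tree
n n c a a a a: 10 trees

n n c a a a a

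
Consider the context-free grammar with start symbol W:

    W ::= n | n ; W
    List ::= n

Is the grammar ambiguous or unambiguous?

Unambiguous

Only W is reachable from W; ignoring the rest: The reachable grammar is A → atom sep A | atom. Each atom is followed by either the separator (recurse) or end-of-string (stop) — no choice point.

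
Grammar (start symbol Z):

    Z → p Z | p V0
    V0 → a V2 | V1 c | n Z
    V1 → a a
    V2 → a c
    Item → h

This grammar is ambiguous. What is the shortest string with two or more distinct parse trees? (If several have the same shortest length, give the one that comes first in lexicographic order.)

p a a c

length 4: p a a c has 2 parse trees

Two derivations of p a a c:
  Z ⇒ p V0 ⇒ p a V2 ⇒ p a a c
  Z ⇒ p V0 ⇒ p V1 c ⇒ p a a c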